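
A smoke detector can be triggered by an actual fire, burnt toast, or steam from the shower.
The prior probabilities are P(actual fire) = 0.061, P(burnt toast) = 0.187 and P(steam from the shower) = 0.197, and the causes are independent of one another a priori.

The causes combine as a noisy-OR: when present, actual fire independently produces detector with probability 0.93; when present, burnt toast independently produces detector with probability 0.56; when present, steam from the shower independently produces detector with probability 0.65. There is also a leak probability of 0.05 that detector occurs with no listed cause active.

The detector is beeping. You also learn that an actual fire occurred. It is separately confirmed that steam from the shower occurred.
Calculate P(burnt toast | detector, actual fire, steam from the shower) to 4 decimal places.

P(burnt toast | detector, actual fire, steam from the shower) ≈ 0.1890

Under noisy-OR, P(detector | causes) = 1 − (1−0.05)·∏(1−qᵢ) over the active causes.
Numerator (weight on configurations with burnt toast): 0.989759·0.187 = 0.185085
The normalizing constant is 0.976725·0.813 + 0.989759·0.187 = 0.979162
Posterior = 0.185085 / 0.979162 ≈ 0.1890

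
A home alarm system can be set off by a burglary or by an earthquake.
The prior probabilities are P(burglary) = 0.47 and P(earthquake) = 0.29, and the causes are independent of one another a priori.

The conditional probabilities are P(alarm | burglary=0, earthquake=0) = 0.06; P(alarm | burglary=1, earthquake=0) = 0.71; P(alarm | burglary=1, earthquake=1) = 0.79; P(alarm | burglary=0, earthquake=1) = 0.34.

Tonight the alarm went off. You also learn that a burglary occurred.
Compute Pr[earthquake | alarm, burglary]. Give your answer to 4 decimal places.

Enumerate both values of earthquake and weight by the priors:
  P(alarm | burglary) = 0.71×0.71 + 0.79×0.29
        = 0.504100 + 0.229100 = 0.733200
Configurations with earthquake contribute 0.229100, so
  P(earthquake | alarm, burglary) = 0.229100 / 0.733200 ≈ 0.3125

Pr[earthquake | alarm, burglary] ≈ 0.3125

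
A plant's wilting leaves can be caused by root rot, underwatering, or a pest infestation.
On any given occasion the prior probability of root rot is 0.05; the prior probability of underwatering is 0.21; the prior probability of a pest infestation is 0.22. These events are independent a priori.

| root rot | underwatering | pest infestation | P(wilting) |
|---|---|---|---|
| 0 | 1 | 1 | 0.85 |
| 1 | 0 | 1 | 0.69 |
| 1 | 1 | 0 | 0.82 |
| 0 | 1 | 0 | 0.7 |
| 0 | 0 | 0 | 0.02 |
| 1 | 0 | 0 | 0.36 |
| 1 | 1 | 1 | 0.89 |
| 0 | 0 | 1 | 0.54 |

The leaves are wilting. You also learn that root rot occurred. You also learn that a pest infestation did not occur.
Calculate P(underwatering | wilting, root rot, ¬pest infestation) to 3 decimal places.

P(wilting | root rot, ¬pest infestation) = 0.36×0.79 + 0.82×0.21 = 0.284400 + 0.172200 = 0.456600
Of this, 0.172200 comes from 0.82×0.21 (the underwatering=true cases).
P(underwatering | wilting, root rot, ¬pest infestation) = 0.172200 / 0.456600 ≈ 0.377

P(underwatering | wilting, root rot, ¬pest infestation) ≈ 0.377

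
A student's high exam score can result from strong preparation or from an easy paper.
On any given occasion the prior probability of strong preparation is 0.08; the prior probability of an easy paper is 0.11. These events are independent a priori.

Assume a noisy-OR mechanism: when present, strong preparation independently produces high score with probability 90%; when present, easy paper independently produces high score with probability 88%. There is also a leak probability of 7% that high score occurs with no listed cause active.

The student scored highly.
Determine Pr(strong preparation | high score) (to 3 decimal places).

Under noisy-OR, P(high score | causes) = 1 − (1−0.07)·∏(1−qᵢ) over the active causes.
P(high score) = 0.07*0.92*0.89 + 0.8884*0.92*0.11 + 0.907*0.08*0.89 + 0.98884*0.08*0.11 = 0.057316 + 0.089906 + 0.064578 + 0.008702 = 0.220502
Restricting to configurations with strong preparation present: 0.064578 + 0.008702 = 0.073280.
Hence the posterior is 0.073280/0.220502 ≈ 0.332.

Pr(strong preparation | high score) ≈ 0.332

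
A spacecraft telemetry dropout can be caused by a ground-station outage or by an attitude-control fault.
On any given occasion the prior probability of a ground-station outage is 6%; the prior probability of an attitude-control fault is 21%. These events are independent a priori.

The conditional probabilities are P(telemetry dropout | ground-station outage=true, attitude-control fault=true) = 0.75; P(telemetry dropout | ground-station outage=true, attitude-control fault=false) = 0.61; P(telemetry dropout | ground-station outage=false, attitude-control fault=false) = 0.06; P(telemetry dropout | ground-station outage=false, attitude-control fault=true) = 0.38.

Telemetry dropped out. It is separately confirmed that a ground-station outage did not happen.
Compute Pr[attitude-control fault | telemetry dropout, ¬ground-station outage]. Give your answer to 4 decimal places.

P(telemetry dropout | ¬ground-station outage) = 0.06×0.79 + 0.38×0.21 = 0.047400 + 0.079800 = 0.127200
The attitude-control fault-present share is 0.38×0.21 = 0.079800.
Hence the posterior is 0.079800/0.127200 ≈ 0.6274.

Pr[attitude-control fault | telemetry dropout, ¬ground-station outage] ≈ 0.6274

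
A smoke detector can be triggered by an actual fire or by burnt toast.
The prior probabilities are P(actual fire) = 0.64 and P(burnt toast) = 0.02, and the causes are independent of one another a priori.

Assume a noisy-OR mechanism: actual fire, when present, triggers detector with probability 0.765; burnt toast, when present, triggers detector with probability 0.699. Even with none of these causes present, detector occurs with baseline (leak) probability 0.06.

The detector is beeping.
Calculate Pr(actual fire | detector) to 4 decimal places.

Pr(actual fire | detector) ≈ 0.9500

Under noisy-OR, P(detector | causes) = 1 − (1−0.06)·∏(1−qᵢ) over the active causes.
P(detector) = 0.06×0.36×0.98 + 0.71706×0.36×0.02 + 0.7791×0.64×0.98 + 0.933509×0.64×0.02 = 0.021168 + 0.005163 + 0.488652 + 0.011949 = 0.526932
Restricting to configurations with actual fire present: 0.488652 + 0.011949 = 0.500601.
So P(actual fire | detector) = 0.500601/0.526932 ≈ 0.9500.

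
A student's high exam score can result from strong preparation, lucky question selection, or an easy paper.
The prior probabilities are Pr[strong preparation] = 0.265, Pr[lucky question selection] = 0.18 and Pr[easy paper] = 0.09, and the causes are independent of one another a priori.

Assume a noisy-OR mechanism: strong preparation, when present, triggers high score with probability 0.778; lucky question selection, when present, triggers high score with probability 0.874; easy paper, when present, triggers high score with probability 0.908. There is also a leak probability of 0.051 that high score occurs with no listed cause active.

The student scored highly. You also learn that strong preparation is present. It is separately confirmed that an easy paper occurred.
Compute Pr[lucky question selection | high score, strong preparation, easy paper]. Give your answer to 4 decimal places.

Under noisy-OR, P(high score | causes) = 1 − (1−0.051)·∏(1−qᵢ) over the active causes.
P(high score | strong preparation, easy paper) = 0.980618·0.82 + 0.997558·0.18 = 0.804107 + 0.179560 = 0.983667
Of this, 0.179560 comes from 0.997558·0.18 (the lucky question selection=true cases).
P(lucky question selection | high score, strong preparation, easy paper) = 0.179560 / 0.983667 ≈ 0.1825

Pr[lucky question selection | high score, strong preparation, easy paper] ≈ 0.1825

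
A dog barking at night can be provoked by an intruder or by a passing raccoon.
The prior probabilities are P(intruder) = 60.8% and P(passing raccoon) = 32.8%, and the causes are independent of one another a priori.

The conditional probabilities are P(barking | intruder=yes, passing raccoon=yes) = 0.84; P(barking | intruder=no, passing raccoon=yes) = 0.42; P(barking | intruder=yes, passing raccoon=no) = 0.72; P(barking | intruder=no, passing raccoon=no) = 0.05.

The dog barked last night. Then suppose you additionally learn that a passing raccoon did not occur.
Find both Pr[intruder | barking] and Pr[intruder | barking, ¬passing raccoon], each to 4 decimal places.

Pr[intruder | barking] ≈ 0.8730; Pr[intruder | barking, ¬passing raccoon] ≈ 0.9571

For the numerator, keep only intruder=true terms: 0.294175 + 0.167516 = 0.461691
The normalizing constant is 0.05*0.392*0.672 + 0.42*0.392*0.328 + 0.72*0.608*0.672 + 0.84*0.608*0.328 = 0.528864
Posterior = 0.461691 / 0.528864 ≈ 0.8730

With the extra evidence:
P(barking | ¬passing raccoon) = 0.05×0.392 + 0.72×0.608 = 0.019600 + 0.437760 = 0.457360
The intruder-present share is 0.72×0.608 = 0.437760.
P(intruder | barking, ¬passing raccoon) = 0.437760 / 0.457360 ≈ 0.9571
Ruling out passing raccoon raises the posterior on intruder — the flip side of explaining away.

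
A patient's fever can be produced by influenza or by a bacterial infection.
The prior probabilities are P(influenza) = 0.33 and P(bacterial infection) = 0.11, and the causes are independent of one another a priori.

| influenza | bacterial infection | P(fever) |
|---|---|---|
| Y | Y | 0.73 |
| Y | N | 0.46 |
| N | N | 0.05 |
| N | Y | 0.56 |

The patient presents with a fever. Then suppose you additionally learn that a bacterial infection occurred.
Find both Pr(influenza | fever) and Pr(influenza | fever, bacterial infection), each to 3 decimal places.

Pr(influenza | fever) ≈ 0.694; Pr(influenza | fever, bacterial infection) ≈ 0.391

Numerator (weight on configurations with influenza): 0.135102 + 0.026499 = 0.161601
Denominator P(fever): 0.05×0.67×0.89 + 0.56×0.67×0.11 + 0.46×0.33×0.89 + 0.73×0.33×0.11 = 0.232688
Posterior = 0.161601 / 0.232688 ≈ 0.694

With the extra evidence:
P(fever | bacterial infection) = 0.56*0.67 + 0.73*0.33 = 0.375200 + 0.240900 = 0.616100
The influenza-present share is 0.73*0.33 = 0.240900.
Hence the posterior is 0.240900/0.616100 ≈ 0.391.
This is intercausal reasoning (explaining away): once bacterial infection accounts for the fever, influenza becomes less likely.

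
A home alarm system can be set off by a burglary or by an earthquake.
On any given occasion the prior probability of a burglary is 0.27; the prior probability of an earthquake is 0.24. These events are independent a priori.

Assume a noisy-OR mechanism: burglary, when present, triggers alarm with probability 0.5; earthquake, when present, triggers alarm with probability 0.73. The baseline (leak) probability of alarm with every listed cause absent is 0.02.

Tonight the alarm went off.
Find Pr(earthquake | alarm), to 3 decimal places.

Pr(earthquake | alarm) ≈ 0.615

Under noisy-OR, P(alarm | causes) = 1 − (1−0.02)·∏(1−qᵢ) over the active causes.
Sum P(alarm|·) weighted by the priors over the 4 (burglary, earthquake) configurations:
  P(alarm) = 0.02·0.73·0.76 + 0.7354·0.73·0.24 + 0.51·0.27·0.76 + 0.8677·0.27·0.24
        = 0.011096 + 0.128842 + 0.104652 + 0.056227 = 0.300817
The terms with earthquake present sum to 0.185069, so
  P(earthquake | alarm) = 0.185069 / 0.300817 ≈ 0.615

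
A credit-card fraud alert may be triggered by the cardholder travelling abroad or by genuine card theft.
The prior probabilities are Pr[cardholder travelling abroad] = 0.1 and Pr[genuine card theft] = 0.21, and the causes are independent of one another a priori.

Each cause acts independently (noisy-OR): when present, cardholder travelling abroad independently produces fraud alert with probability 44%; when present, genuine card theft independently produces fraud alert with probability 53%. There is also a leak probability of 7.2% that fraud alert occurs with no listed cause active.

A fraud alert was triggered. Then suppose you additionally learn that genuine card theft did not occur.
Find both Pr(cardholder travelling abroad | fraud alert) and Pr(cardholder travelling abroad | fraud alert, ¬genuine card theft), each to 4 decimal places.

Pr(cardholder travelling abroad | fraud alert) ≈ 0.2544; Pr(cardholder travelling abroad | fraud alert, ¬genuine card theft) ≈ 0.4257

Under noisy-OR, P(fraud alert | causes) = 1 − (1−0.072)·∏(1−qᵢ) over the active causes.
Numerator (weight on configurations with cardholder travelling abroad): 0.037945 + 0.015871 = 0.053816
The normalizing constant is 0.072*0.9*0.79 + 0.56384*0.9*0.21 + 0.48032*0.1*0.79 + 0.75575*0.1*0.21 = 0.211574
Posterior = 0.053816 / 0.211574 ≈ 0.2544

Now condition on the additional information:
P(fraud alert | ¬genuine card theft) = 0.072×0.9 + 0.48032×0.1 = 0.064800 + 0.048032 = 0.112832
The cardholder travelling abroad-present share is 0.48032×0.1 = 0.048032.
Hence the posterior is 0.048032/0.112832 ≈ 0.4257.
With genuine card theft excluded, cardholder travelling abroad must carry more of the explanatory weight for the fraud alert.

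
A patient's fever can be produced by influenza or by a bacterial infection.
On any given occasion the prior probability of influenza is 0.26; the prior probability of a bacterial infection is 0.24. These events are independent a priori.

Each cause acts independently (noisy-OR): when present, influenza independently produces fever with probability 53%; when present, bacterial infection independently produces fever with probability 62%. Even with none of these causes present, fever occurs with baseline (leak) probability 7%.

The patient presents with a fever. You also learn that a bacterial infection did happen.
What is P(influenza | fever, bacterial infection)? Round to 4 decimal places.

P(influenza | fever, bacterial infection) ≈ 0.3118

Under noisy-OR, P(fever | causes) = 1 − (1−0.07)·∏(1−qᵢ) over the active causes.
Weight on influenza=true, given the evidence: 0.833902×0.26 = 0.216815
Denominator P(fever | bacterial infection): 0.6466×0.74 + 0.833902×0.26 = 0.695299
P(influenza | fever, bacterial infection) = 0.216815/0.695299 ≈ 0.3118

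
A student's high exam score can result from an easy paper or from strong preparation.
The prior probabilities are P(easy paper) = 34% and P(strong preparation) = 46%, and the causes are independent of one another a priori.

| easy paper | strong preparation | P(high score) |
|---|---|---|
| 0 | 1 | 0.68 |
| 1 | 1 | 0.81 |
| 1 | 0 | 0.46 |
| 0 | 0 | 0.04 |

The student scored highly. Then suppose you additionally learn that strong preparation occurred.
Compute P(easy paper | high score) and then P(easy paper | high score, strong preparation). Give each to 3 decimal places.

P(easy paper | high score) ≈ 0.489; P(easy paper | high score, strong preparation) ≈ 0.380

By total probability over the 4 (easy paper, strong preparation) configurations:
  P(high score) = 0.04*0.66*0.54 + 0.68*0.66*0.46 + 0.46*0.34*0.54 + 0.81*0.34*0.46
        = 0.014256 + 0.206448 + 0.084456 + 0.126684 = 0.431844
Configurations with easy paper contribute 0.211140, so
  P(easy paper | high score) = 0.211140 / 0.431844 ≈ 0.489

Now also conditioning on strong preparation=true:
Sum P(high score|·) weighted by the priors over both values of easy paper:
  P(high score | strong preparation) = 0.68×0.66 + 0.81×0.34
        = 0.448800 + 0.275400 = 0.724200
The terms with easy paper present sum to 0.275400, so
  P(easy paper | high score, strong preparation) = 0.275400 / 0.724200 ≈ 0.380
The drop from 0.489 to 0.380 is the explaining-away (discounting) effect.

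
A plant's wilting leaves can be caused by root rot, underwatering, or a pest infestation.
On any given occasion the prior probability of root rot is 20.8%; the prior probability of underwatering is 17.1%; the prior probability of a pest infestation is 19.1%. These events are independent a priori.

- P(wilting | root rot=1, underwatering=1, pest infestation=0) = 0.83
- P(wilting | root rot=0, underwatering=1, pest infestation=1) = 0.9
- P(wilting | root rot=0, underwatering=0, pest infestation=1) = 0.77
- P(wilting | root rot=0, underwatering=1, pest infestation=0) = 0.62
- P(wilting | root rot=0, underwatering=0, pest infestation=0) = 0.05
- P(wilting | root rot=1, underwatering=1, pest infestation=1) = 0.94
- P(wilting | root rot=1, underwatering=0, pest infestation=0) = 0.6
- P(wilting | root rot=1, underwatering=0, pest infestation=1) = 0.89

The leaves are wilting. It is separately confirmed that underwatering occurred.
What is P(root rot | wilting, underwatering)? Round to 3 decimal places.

P(root rot | wilting, underwatering) ≈ 0.249

Enumerate the 4 (root rot, pest infestation) configurations and weight by the priors:
  P(wilting | underwatering) = 0.62·0.792·0.809 + 0.9·0.792·0.191 + 0.83·0.208·0.809 + 0.94·0.208·0.191
        = 0.397251 + 0.136145 + 0.139666 + 0.037344 = 0.710406
Keeping only the root rot-present terms gives 0.177010, so
  P(root rot | wilting, underwatering) = 0.177010 / 0.710406 ≈ 0.249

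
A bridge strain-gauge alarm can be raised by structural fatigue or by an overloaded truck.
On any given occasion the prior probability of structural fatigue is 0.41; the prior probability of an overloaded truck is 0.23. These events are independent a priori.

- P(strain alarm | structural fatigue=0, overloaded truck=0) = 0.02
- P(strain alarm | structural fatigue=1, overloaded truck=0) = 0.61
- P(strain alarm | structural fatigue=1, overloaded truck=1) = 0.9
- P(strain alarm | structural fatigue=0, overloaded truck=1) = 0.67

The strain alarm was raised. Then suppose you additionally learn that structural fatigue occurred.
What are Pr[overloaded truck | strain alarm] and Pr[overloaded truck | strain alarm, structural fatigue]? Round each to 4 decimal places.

By total probability over the 4 (structural fatigue, overloaded truck) configurations:
  P(strain alarm) = 0.02×0.59×0.77 + 0.67×0.59×0.23 + 0.61×0.41×0.77 + 0.9×0.41×0.23
        = 0.009086 + 0.090919 + 0.192577 + 0.084870 = 0.377452
Configurations with overloaded truck contribute 0.175789, so
  P(overloaded truck | strain alarm) = 0.175789 / 0.377452 ≈ 0.4657

Now condition on the additional information:
Enumerate both values of overloaded truck and weight by the priors:
  P(strain alarm | structural fatigue) = 0.61*0.77 + 0.9*0.23
        = 0.469700 + 0.207000 = 0.676700
Keeping only the overloaded truck-present terms gives 0.207000, so
  P(overloaded truck | strain alarm, structural fatigue) = 0.207000 / 0.676700 ≈ 0.3059

Pr[overloaded truck | strain alarm] ≈ 0.4657; Pr[overloaded truck | strain alarm, structural fatigue] ≈ 0.3059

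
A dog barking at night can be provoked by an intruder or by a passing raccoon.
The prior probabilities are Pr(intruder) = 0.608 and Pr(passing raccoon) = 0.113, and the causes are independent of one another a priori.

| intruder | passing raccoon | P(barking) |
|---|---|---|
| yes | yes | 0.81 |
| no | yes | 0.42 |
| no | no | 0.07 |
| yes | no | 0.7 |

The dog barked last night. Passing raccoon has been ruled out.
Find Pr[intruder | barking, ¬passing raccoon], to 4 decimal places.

Pr[intruder | barking, ¬passing raccoon] ≈ 0.9394

P(barking | ¬passing raccoon) = 0.07×0.392 + 0.7×0.608 = 0.027440 + 0.425600 = 0.453040
Of this, 0.425600 comes from 0.7×0.608 (the intruder=true cases).
So P(intruder | barking, ¬passing raccoon) = 0.425600/0.453040 ≈ 0.9394.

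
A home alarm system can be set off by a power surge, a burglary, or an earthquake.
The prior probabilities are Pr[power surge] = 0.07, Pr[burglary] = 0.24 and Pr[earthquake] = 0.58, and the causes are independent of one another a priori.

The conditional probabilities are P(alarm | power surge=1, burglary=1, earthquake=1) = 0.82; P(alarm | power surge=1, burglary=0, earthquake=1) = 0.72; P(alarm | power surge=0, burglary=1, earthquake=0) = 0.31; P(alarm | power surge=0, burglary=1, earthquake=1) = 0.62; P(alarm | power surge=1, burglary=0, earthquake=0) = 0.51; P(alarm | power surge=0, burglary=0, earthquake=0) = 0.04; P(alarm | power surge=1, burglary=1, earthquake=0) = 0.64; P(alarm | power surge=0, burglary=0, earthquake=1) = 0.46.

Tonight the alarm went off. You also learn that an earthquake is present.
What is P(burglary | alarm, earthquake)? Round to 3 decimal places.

Enumerate the 4 (power surge, burglary) configurations and weight by the priors:
  P(alarm | earthquake) = 0.46×0.93×0.76 + 0.62×0.93×0.24 + 0.72×0.07×0.76 + 0.82×0.07×0.24
        = 0.325128 + 0.138384 + 0.038304 + 0.013776 = 0.515592
The terms with burglary present sum to 0.152160, so
  P(burglary | alarm, earthquake) = 0.152160 / 0.515592 ≈ 0.295

P(burglary | alarm, earthquake) ≈ 0.295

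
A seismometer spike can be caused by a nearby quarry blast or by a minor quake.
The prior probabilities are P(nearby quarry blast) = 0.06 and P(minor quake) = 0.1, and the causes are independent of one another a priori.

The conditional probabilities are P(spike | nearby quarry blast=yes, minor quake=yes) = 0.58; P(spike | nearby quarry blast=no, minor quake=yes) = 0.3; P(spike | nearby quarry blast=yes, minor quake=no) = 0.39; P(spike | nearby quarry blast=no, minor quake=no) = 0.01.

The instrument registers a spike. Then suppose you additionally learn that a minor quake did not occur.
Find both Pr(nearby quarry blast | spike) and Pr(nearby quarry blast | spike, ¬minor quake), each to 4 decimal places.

By total probability over the 4 (nearby quarry blast, minor quake) configurations:
  P(spike) = 0.01*0.94*0.9 + 0.3*0.94*0.1 + 0.39*0.06*0.9 + 0.58*0.06*0.1
        = 0.008460 + 0.028200 + 0.021060 + 0.003480 = 0.061200
The terms with nearby quarry blast present sum to 0.024540, so
  P(nearby quarry blast | spike) = 0.024540 / 0.061200 ≈ 0.4010

Now condition on the additional information:
P(spike | ¬minor quake) = 0.01×0.94 + 0.39×0.06 = 0.009400 + 0.023400 = 0.032800
Of this, 0.023400 comes from 0.39×0.06 (the nearby quarry blast=true cases).
P(nearby quarry blast | spike, ¬minor quake) = 0.023400 / 0.032800 ≈ 0.7134
With minor quake excluded, nearby quarry blast must carry more of the explanatory weight for the spike.

Pr(nearby quarry blast | spike) ≈ 0.4010; Pr(nearby quarry blast | spike, ¬minor quake) ≈ 0.7134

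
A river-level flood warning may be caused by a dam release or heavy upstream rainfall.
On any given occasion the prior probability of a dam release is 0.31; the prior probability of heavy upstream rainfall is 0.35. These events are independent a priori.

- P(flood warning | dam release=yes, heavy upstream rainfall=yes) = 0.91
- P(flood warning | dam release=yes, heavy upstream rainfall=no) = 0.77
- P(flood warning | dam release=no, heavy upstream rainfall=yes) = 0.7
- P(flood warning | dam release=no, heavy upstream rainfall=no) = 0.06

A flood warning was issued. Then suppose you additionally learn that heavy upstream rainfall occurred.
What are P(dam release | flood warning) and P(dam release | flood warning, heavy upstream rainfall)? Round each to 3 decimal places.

P(dam release | flood warning) ≈ 0.564; P(dam release | flood warning, heavy upstream rainfall) ≈ 0.369

P(flood warning) = 0.06×0.69×0.65 + 0.7×0.69×0.35 + 0.77×0.31×0.65 + 0.91×0.31×0.35 = 0.026910 + 0.169050 + 0.155155 + 0.098735 = 0.449850
The dam release-present share is 0.155155 + 0.098735 = 0.253890.
P(dam release | flood warning) = 0.253890 / 0.449850 ≈ 0.564

Now also conditioning on heavy upstream rainfall=true:
Numerator (weight on configurations with dam release): 0.91×0.31 = 0.282100
Denominator P(flood warning | heavy upstream rainfall): 0.7×0.69 + 0.91×0.31 = 0.765100
Posterior = 0.282100 / 0.765100 ≈ 0.369
— heavy upstream rainfall explains away the evidence for dam release.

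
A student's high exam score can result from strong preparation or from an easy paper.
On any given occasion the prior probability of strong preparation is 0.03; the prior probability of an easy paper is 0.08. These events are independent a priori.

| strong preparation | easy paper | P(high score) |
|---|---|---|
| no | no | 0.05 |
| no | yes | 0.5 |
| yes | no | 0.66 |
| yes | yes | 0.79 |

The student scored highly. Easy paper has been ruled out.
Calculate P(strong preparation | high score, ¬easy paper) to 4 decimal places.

P(strong preparation | high score, ¬easy paper) ≈ 0.2899

By total probability over both values of strong preparation:
  P(high score | ¬easy paper) = 0.05×0.97 + 0.66×0.03
        = 0.048500 + 0.019800 = 0.068300
Keeping only the strong preparation-present terms gives 0.019800, so
  P(strong preparation | high score, ¬easy paper) = 0.019800 / 0.068300 ≈ 0.2899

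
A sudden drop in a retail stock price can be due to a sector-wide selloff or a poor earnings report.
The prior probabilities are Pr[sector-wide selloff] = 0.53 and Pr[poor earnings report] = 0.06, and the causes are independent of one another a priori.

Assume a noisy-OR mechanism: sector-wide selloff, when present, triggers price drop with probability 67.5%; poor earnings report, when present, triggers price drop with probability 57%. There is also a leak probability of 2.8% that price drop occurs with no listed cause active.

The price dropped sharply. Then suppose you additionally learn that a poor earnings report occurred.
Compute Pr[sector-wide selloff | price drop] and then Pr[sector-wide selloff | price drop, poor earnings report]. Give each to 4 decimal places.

Pr[sector-wide selloff | price drop] ≈ 0.9275; Pr[sector-wide selloff | price drop, poor earnings report] ≈ 0.6261

Under noisy-OR, P(price drop | causes) = 1 − (1−0.028)·∏(1−qᵢ) over the active causes.
Sum P(price drop|·) weighted by the priors over the 4 (sector-wide selloff, poor earnings report) configurations:
  P(price drop) = 0.028·0.47·0.94 + 0.58204·0.47·0.06 + 0.6841·0.53·0.94 + 0.864163·0.53·0.06
        = 0.012370 + 0.016414 + 0.340819 + 0.027480 = 0.397083
Configurations with sector-wide selloff contribute 0.368299, so
  P(sector-wide selloff | price drop) = 0.368299 / 0.397083 ≈ 0.9275

Now condition on the additional information:
P(price drop | poor earnings report) = 0.58204*0.47 + 0.864163*0.53 = 0.273559 + 0.458006 = 0.731565
Restricting to configurations with sector-wide selloff present: 0.864163*0.53 = 0.458006.
P(sector-wide selloff | price drop, poor earnings report) = 0.458006 / 0.731565 ≈ 0.6261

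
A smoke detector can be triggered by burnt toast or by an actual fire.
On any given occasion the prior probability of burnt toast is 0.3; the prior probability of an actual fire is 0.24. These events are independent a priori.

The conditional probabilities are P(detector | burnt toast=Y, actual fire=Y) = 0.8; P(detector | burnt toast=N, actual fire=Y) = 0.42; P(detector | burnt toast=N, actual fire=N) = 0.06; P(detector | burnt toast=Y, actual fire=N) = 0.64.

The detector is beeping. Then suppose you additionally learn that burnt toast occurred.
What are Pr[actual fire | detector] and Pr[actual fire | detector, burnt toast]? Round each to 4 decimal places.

Sum P(detector|·) weighted by the priors over the 4 (burnt toast, actual fire) configurations:
  P(detector) = 0.06×0.7×0.76 + 0.42×0.7×0.24 + 0.64×0.3×0.76 + 0.8×0.3×0.24
        = 0.031920 + 0.070560 + 0.145920 + 0.057600 = 0.306000
Configurations with actual fire contribute 0.128160, so
  P(actual fire | detector) = 0.128160 / 0.306000 ≈ 0.4188

Now also conditioning on burnt toast=true:
For the numerator, keep only actual fire=true terms: 0.8·0.24 = 0.192000
Denominator P(detector | burnt toast): 0.64·0.76 + 0.8·0.24 = 0.678400
P(actual fire | detector, burnt toast) = 0.192000/0.678400 ≈ 0.2830
Conditioning on burnt toast lowers the posterior on actual fire: the classic explaining-away effect in a common-effect structure.

Pr[actual fire | detector] ≈ 0.4188; Pr[actual fire | detector, burnt toast] ≈ 0.2830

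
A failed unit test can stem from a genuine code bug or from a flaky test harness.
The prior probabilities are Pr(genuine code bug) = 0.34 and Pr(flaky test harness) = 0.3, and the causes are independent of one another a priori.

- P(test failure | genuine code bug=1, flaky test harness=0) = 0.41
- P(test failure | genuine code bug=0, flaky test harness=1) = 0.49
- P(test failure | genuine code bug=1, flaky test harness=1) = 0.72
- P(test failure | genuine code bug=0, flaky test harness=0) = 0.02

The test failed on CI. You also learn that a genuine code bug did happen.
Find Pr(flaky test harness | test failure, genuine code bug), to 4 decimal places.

Pr(flaky test harness | test failure, genuine code bug) ≈ 0.4294

Weight on flaky test harness=true, given the evidence: 0.72*0.3 = 0.216000
Normalizer over all consistent configurations: 0.41*0.7 + 0.72*0.3 = 0.503000
P(flaky test harness | test failure, genuine code bug) = 0.216000/0.503000 ≈ 0.4294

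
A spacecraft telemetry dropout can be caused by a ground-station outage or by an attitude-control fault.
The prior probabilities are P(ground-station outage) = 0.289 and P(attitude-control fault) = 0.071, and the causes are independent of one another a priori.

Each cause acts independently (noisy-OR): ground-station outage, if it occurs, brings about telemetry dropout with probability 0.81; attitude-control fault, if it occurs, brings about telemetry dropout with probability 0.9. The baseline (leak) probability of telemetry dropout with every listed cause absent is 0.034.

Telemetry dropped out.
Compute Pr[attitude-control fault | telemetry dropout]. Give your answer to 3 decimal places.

Under noisy-OR, P(telemetry dropout | causes) = 1 − (1−0.034)·∏(1−qᵢ) over the active causes.
By total probability over the 4 (ground-station outage, attitude-control fault) configurations:
  P(telemetry dropout) = 0.034*0.711*0.929 + 0.9034*0.711*0.071 + 0.81646*0.289*0.929 + 0.981646*0.289*0.071
        = 0.022458 + 0.045605 + 0.219204 + 0.020142 = 0.307409
Keeping only the attitude-control fault-present terms gives 0.065747, so
  P(attitude-control fault | telemetry dropout) = 0.065747 / 0.307409 ≈ 0.214

Pr[attitude-control fault | telemetry dropout] ≈ 0.214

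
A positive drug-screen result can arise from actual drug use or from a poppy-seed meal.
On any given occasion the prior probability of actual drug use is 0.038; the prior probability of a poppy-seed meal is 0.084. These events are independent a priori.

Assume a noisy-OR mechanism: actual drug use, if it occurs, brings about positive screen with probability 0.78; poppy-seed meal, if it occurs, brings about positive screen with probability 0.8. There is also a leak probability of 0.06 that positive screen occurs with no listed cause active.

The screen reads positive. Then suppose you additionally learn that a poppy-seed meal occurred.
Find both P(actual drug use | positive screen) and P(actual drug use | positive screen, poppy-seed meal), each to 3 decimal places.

P(actual drug use | positive screen) ≈ 0.206; P(actual drug use | positive screen, poppy-seed meal) ≈ 0.045

Under noisy-OR, P(positive screen | causes) = 1 − (1−0.06)·∏(1−qᵢ) over the active causes.
P(positive screen) = 0.06·0.962·0.916 + 0.812·0.962·0.084 + 0.7932·0.038·0.916 + 0.95864·0.038·0.084 = 0.052872 + 0.065616 + 0.027610 + 0.003060 = 0.149158
Of this, 0.030670 comes from 0.027610 + 0.003060 (the actual drug use=true cases).
So P(actual drug use | positive screen) = 0.030670/0.149158 ≈ 0.206.

Now also conditioning on poppy-seed meal=true:
Weight on actual drug use=true, given the evidence: 0.95864×0.038 = 0.036428
The normalizing constant is 0.812×0.962 + 0.95864×0.038 = 0.817572
Posterior = 0.036428 / 0.817572 ≈ 0.045
Conditioning on poppy-seed meal lowers the posterior on actual drug use: the classic explaining-away effect in a common-effect structure.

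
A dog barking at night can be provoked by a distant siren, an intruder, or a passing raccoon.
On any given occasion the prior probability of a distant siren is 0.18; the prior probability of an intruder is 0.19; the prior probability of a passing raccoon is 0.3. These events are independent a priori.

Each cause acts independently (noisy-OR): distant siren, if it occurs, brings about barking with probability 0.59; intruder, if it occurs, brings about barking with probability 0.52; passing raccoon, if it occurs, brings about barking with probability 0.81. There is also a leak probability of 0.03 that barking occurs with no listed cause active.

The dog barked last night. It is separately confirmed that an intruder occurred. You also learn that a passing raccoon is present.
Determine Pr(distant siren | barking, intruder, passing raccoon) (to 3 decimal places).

Pr(distant siren | barking, intruder, passing raccoon) ≈ 0.188

Under noisy-OR, P(barking | causes) = 1 − (1−0.03)·∏(1−qᵢ) over the active causes.
P(barking | intruder, passing raccoon) = 0.911536×0.82 + 0.96373×0.18 = 0.747460 + 0.173471 = 0.920931
The distant siren-present share is 0.96373×0.18 = 0.173471.
So P(distant siren | barking, intruder, passing raccoon) = 0.173471/0.920931 ≈ 0.188.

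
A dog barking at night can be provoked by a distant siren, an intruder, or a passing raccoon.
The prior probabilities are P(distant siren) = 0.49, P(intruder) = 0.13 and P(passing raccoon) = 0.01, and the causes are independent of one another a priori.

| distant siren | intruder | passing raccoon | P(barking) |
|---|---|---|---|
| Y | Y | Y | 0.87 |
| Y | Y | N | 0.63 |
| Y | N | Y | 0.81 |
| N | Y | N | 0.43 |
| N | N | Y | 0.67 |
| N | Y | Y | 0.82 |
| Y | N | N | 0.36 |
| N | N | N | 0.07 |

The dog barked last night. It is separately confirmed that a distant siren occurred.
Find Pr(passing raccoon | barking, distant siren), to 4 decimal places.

Pr(passing raccoon | barking, distant siren) ≈ 0.0205

For the numerator, keep only passing raccoon=true terms: 0.007047 + 0.001131 = 0.008178
Normalizer over all consistent configurations: 0.36*0.87*0.99 + 0.81*0.87*0.01 + 0.63*0.13*0.99 + 0.87*0.13*0.01 = 0.399327
Posterior = 0.008178 / 0.399327 ≈ 0.0205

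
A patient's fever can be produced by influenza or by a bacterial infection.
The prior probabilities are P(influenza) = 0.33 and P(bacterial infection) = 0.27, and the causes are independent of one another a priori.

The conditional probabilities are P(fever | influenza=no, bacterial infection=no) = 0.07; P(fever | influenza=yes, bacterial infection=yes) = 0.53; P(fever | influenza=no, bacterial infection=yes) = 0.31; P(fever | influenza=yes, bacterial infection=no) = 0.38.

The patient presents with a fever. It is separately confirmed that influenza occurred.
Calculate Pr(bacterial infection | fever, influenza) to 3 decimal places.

P(fever | influenza) = 0.38*0.73 + 0.53*0.27 = 0.277400 + 0.143100 = 0.420500
Restricting to configurations with bacterial infection present: 0.53*0.27 = 0.143100.
Hence the posterior is 0.143100/0.420500 ≈ 0.340.

Pr(bacterial infection | fever, influenza) ≈ 0.340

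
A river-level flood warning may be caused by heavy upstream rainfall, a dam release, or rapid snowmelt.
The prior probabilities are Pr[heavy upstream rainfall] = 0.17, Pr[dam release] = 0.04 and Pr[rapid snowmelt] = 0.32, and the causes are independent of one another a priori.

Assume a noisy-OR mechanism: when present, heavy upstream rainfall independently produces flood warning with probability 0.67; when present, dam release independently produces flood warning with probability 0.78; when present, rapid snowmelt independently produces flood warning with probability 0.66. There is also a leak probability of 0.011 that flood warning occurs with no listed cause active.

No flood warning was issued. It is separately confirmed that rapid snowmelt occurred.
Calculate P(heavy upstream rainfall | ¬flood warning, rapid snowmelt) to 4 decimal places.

P(heavy upstream rainfall | ¬flood warning, rapid snowmelt) ≈ 0.0633

Under noisy-OR, P(flood warning | causes) = 1 − (1−0.011)·∏(1−qᵢ) over the active causes.
Weight on heavy upstream rainfall=true, given the evidence: 0.018110 + 0.000166 = 0.018276
Normalizer over all consistent configurations: 0.33626*0.83*0.96 + 0.073977*0.83*0.04 + 0.110966*0.17*0.96 + 0.024412*0.17*0.04 = 0.288664
Posterior = 0.018276 / 0.288664 ≈ 0.0633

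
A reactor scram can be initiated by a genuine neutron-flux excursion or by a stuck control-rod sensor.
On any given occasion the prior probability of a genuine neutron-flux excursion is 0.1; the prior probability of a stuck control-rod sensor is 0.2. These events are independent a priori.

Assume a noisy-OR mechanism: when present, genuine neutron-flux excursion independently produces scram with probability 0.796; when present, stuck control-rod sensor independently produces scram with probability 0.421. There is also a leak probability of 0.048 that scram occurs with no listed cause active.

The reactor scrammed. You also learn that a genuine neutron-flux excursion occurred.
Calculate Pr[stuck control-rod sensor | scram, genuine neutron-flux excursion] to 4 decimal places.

Pr[stuck control-rod sensor | scram, genuine neutron-flux excursion] ≈ 0.2159

Under noisy-OR, P(scram | causes) = 1 − (1−0.048)·∏(1−qᵢ) over the active causes.
P(scram | genuine neutron-flux excursion) = 0.805792×0.8 + 0.887554×0.2 = 0.644634 + 0.177511 = 0.822145
Restricting to configurations with stuck control-rod sensor present: 0.887554×0.2 = 0.177511.
P(stuck control-rod sensor | scram, genuine neutron-flux excursion) = 0.177511 / 0.822145 ≈ 0.2159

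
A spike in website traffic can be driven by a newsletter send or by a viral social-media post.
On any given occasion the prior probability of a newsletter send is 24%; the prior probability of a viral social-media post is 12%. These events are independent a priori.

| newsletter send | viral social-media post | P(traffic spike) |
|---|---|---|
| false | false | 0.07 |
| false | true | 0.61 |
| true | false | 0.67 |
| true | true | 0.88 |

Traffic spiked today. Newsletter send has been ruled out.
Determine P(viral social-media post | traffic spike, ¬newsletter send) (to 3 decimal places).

P(viral social-media post | traffic spike, ¬newsletter send) ≈ 0.543

P(traffic spike | ¬newsletter send) = 0.07·0.88 + 0.61·0.12 = 0.061600 + 0.073200 = 0.134800
The viral social-media post-present share is 0.61·0.12 = 0.073200.
So P(viral social-media post | traffic spike, ¬newsletter send) = 0.073200/0.134800 ≈ 0.543.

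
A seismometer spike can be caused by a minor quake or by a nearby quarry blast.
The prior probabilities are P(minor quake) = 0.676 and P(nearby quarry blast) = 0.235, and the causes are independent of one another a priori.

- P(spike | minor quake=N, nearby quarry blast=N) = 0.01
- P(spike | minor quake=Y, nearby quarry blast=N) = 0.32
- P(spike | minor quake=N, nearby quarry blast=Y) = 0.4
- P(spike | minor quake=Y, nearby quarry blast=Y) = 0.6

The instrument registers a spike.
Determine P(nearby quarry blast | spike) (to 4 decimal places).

P(nearby quarry blast | spike) ≈ 0.4282

For the numerator, keep only nearby quarry blast=true terms: 0.030456 + 0.095316 = 0.125772
Normalizer over all consistent configurations: 0.01×0.324×0.765 + 0.4×0.324×0.235 + 0.32×0.676×0.765 + 0.6×0.676×0.235 = 0.293736
Posterior = 0.125772 / 0.293736 ≈ 0.4282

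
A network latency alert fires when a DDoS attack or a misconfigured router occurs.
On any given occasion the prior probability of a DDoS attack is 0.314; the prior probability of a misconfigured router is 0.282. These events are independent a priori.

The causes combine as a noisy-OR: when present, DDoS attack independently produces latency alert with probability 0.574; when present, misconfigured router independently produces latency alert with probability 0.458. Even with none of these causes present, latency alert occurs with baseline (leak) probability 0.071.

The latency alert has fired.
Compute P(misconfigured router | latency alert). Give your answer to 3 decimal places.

Under noisy-OR, P(latency alert | causes) = 1 − (1−0.071)·∏(1−qᵢ) over the active causes.
Numerator (weight on configurations with misconfigured router): 0.096045 + 0.069555 = 0.165600
The normalizing constant is 0.071·0.686·0.718 + 0.496482·0.686·0.282 + 0.604246·0.314·0.718 + 0.785501·0.314·0.282 = 0.336799
Posterior = 0.165600 / 0.336799 ≈ 0.492

P(misconfigured router | latency alert) ≈ 0.492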